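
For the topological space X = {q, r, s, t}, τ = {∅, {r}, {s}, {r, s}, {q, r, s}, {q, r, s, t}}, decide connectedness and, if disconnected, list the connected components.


(X, τ) is connected.

Find clopen sets (U ∈ τ with X ∖ U ∈ τ):
  U = ∅, X ∖ U = {q, r, s, t} — both open, so U is clopen.
  U = {q, r, s, t}, X ∖ U = ∅ — both open, so U is clopen.
Only trivial clopens (∅ and X) exist, so (X, τ) is connected.
Compute connected components by grouping points that agree on all clopens:
  component: {q, r, s, t}


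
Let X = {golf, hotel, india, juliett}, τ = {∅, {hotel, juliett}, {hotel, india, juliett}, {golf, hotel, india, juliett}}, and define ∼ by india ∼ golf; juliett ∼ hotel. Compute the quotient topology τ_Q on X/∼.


X/∼ = {[golf=india], [hotel=juliett]}; |τ_Q| = 3.

Equivalence classes: [golf=india], [hotel=juliett].
Quotient map π: X → X/∼ sends golf ↦ [golf=india], hotel ↦ [hotel=juliett], india ↦ [golf=india], juliett ↦ [hotel=juliett].
For each subset V ⊆ X/∼, compute π^{-1}(V) ⊆ X and check whether π^{-1}(V) ∈ τ. V is open in τ_Q iff π^{-1}(V) ∈ τ.
  V = {}: π^{-1}(V) = ∅ ∈ τ ✓.
  V = {[golf=india]}: π^{-1}(V) = {golf, india} ∉ τ ✗.
  V = {[hotel=juliett]}: π^{-1}(V) = {hotel, juliett} ∈ τ ✓.
  V = {[golf=india], [hotel=juliett]}: π^{-1}(V) = {golf, hotel, india, juliett} ∈ τ ✓.
Open sets in the quotient: τ_Q = {{}, {[hotel=juliett]}, {[golf=india], [hotel=juliett]}} (3 elements).


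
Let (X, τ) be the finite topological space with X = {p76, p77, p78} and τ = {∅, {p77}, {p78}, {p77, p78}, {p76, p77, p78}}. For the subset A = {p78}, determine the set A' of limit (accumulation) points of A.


A' = {p76}

For each x ∈ X, list the open sets U ∈ τ with x ∈ U, then check whether U ∩ (A ∖ {x}) ≠ ∅ for every such U.
  x = p76: opens ∋ x are {p76, p77, p78}; each meets A ∖ {p76}, so x IS a limit point.
  x = p77: open {p77} ∋ x has {p77} ∩ (A ∖ {p77}) = ∅, so x is NOT a limit point.
  x = p78: open {p78} ∋ x has {p78} ∩ (A ∖ {p78}) = ∅, so x is NOT a limit point.
Collecting: A' = {p76}.


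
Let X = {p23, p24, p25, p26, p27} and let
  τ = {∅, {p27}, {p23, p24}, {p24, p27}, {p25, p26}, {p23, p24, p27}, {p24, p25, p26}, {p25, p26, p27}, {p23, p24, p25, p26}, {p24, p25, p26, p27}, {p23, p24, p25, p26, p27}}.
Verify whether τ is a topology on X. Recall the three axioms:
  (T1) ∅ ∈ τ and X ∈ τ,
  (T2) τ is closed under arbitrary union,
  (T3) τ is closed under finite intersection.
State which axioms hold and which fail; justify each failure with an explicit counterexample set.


τ is NOT a topology on X.

Axiom (T1): ∅ ∈ τ? Yes; X ∈ τ? Yes.
Axiom (T2/T3): check pairwise unions and intersections of members of τ.
Counterexample for (T3): {p23, p24} ∩ {p24, p27} = {p24} ∉ τ. Therefore τ is NOT a topology.


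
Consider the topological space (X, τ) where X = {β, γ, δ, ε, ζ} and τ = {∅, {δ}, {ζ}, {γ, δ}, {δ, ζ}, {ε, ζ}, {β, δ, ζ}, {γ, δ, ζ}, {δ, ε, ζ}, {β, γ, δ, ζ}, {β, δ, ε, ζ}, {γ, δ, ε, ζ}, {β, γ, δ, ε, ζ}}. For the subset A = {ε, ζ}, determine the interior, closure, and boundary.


int(A) = {ε, ζ}, cl(A) = {β, ε, ζ}, ∂A = {β}.

Closed sets in (X, τ) are complements of opens:
  closed(X, τ) = {∅, {β}, {γ}, {ε}, {β, γ}, {β, ε}, {γ, ε}, {β, γ, δ}, {β, γ, ε}, {β, ε, ζ}, {β, γ, δ, ε}, {β, γ, ε, ζ}, {β, γ, δ, ε, ζ}}.
int(A) = ⋃ {U ∈ τ : U ⊆ A}. Opens contained in A: ∅, {ζ}, {ε, ζ}.
Taking the union of these: int(A) = {ε, ζ}.
cl(A) = ⋂ {C closed : A ⊆ C}. Closed sets containing A: {β, ε, ζ}, {β, γ, ε, ζ}, {β, γ, δ, ε, ζ}.
Intersecting these: cl(A) = {β, ε, ζ}.
∂A = cl(A) ∖ int(A) = {β, ε, ζ} ∖ {ε, ζ} = {β}.


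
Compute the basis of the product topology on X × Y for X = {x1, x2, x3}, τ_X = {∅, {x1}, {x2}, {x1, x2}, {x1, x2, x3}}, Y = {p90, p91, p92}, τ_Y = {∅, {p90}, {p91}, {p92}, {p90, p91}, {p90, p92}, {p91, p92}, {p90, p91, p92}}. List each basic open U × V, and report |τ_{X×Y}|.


Basis B = {∅ × ∅, {x1} × {p90}, {x1} × {p91}, {x1} × {p92}, {x2} × {p90}, {x2} × {p91}, {x2} × {p92}, {x1} × {p90, p91}, {x1} × {p90, p92}, {x1, x2} × {p90}, {x1} × {p91, p92}, {x1, x2} × {p91}, {x1, x2} × {p92}, {x2} × {p90, p91}, {x2} × {p90, p92}, {x2} × {p91, p92}, {x1} × {p90, p91, p92}, {x1, x2, x3} × {p90}, {x1, x2, x3} × {p91}, {x1, x2, x3} × {p92}, {x2} × {p90, p91, p92}, {x1, x2} × {p90, p91}, {x1, x2} × {p90, p92}, {x1, x2} × {p91, p92}, {x1, x2} × {p90, p91, p92}, {x1, x2, x3} × {p90, p91}, {x1, x2, x3} × {p90, p92}, {x1, x2, x3} × {p91, p92}, {x1, x2, x3} × {p90, p91, p92}}; |τ_{X×Y}| = 125.

Enumerate products U × V with U ∈ τ_X, V ∈ τ_Y (deduplicated):
  ∅ × ∅ = {} (∅)
  {x1} × {p90} = {(x1,p90)}
  {x1} × {p91} = {(x1,p91)}
  {x1} × {p92} = {(x1,p92)}
  {x2} × {p90} = {(x2,p90)}
  {x2} × {p91} = {(x2,p91)}
  {x2} × {p92} = {(x2,p92)}
  {x1} × {p90, p91} = {(x1,p90), (x1,p91)}
  {x1} × {p90, p92} = {(x1,p90), (x1,p92)}
  {x1, x2} × {p90} = {(x1,p90), (x2,p90)}
  {x1} × {p91, p92} = {(x1,p91), (x1,p92)}
  {x1, x2} × {p91} = {(x1,p91), (x2,p91)}
  {x1, x2} × {p92} = {(x1,p92), (x2,p92)}
  {x2} × {p90, p91} = {(x2,p90), (x2,p91)}
  {x2} × {p90, p92} = {(x2,p90), (x2,p92)}
  {x2} × {p91, p92} = {(x2,p91), (x2,p92)}
  {x1} × {p90, p91, p92} = {(x1,p90), (x1,p91), (x1,p92)}
  {x1, x2, x3} × {p90} = {(x1,p90), (x2,p90), (x3,p90)}
  {x1, x2, x3} × {p91} = {(x1,p91), (x2,p91), (x3,p91)}
  {x1, x2, x3} × {p92} = {(x1,p92), (x2,p92), (x3,p92)}
  {x2} × {p90, p91, p92} = {(x2,p90), (x2,p91), (x2,p92)}
  {x1, x2} × {p90, p91} = {(x1,p90), (x1,p91), (x2,p90), (x2,p91)}
  {x1, x2} × {p90, p92} = {(x1,p90), (x1,p92), (x2,p90), (x2,p92)}
  {x1, x2} × {p91, p92} = {(x1,p91), (x1,p92), (x2,p91), (x2,p92)}
  {x1, x2} × {p90, p91, p92} = {(x1,p90), (x1,p91), (x1,p92), (x2,p90), (x2,p91), (x2,p92)}
  {x1, x2, x3} × {p90, p91} = {(x1,p90), (x1,p91), (x2,p90), (x2,p91), (x3,p90), (x3,p91)}
  {x1, x2, x3} × {p90, p92} = {(x1,p90), (x1,p92), (x2,p90), (x2,p92), (x3,p90), (x3,p92)}
  {x1, x2, x3} × {p91, p92} = {(x1,p91), (x1,p92), (x2,p91), (x2,p92), (x3,p91), (x3,p92)}
  {x1, x2, x3} × {p90, p91, p92} = {(x1,p90), (x1,p91), (x1,p92), (x2,p90), (x2,p91), (x2,p92), (x3,p90), (x3,p91), (x3,p92)}
These 29 distinct sets form the basis B.
Close under arbitrary unions to get τ_{X×Y}; counting gives |τ_{X×Y}| = 125.


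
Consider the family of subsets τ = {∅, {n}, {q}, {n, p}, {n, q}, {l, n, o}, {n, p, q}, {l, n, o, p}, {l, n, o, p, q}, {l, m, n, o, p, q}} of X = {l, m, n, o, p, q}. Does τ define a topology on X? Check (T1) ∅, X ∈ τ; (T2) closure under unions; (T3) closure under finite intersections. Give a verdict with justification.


τ is NOT a topology on X.

Axiom (T1): ∅ ∈ τ? Yes; X ∈ τ? Yes.
Axiom (T2/T3): check pairwise unions and intersections of members of τ.
Counterexample for (T2): {q} ∪ {l, n, o} = {l, n, o, q} ∉ τ. Therefore τ is NOT a topology.


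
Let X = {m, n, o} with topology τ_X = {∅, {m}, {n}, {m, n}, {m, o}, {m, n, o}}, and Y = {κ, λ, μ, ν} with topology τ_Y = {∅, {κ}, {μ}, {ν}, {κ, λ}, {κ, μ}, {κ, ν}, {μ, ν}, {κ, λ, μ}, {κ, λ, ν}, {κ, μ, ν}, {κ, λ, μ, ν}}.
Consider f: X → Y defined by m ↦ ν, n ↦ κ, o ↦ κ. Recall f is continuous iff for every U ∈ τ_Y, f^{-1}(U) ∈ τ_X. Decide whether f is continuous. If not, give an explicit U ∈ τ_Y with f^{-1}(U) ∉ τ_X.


f is NOT continuous.

Compute f^{-1}(U) for each U ∈ τ_Y:
  U = ∅: f^{-1}(U) = ∅ ∈ τ_X ✓.
  U = {κ}: f^{-1}(U) = {n, o} ∉ τ_X ✗.
  U = {μ}: f^{-1}(U) = ∅ ∈ τ_X ✓.
  U = {ν}: f^{-1}(U) = {m} ∈ τ_X ✓.
  U = {κ, λ}: f^{-1}(U) = {n, o} ∉ τ_X ✗.
  U = {κ, μ}: f^{-1}(U) = {n, o} ∉ τ_X ✗.
  U = {κ, ν}: f^{-1}(U) = {m, n, o} ∈ τ_X ✓.
  U = {μ, ν}: f^{-1}(U) = {m} ∈ τ_X ✓.
  U = {κ, λ, μ}: f^{-1}(U) = {n, o} ∉ τ_X ✗.
  U = {κ, λ, ν}: f^{-1}(U) = {m, n, o} ∈ τ_X ✓.
  U = {κ, μ, ν}: f^{-1}(U) = {m, n, o} ∈ τ_X ✓.
  U = {κ, λ, μ, ν}: f^{-1}(U) = {m, n, o} ∈ τ_X ✓.
Found U = {κ} with f^{-1}(U) = {n, o} not in τ_X. Therefore f is NOT continuous.


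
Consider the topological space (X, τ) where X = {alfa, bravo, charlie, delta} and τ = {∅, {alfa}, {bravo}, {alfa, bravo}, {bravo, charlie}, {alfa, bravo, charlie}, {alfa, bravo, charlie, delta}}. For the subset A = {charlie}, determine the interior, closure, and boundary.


int(A) = ∅, cl(A) = {charlie, delta}, ∂A = {charlie, delta}.

Closed sets in (X, τ) are complements of opens:
  closed(X, τ) = {∅, {delta}, {alfa, delta}, {charlie, delta}, {alfa, charlie, delta}, {bravo, charlie, delta}, {alfa, bravo, charlie, delta}}.
int(A) = ⋃ {U ∈ τ : U ⊆ A}. Opens contained in A: ∅.
Taking the union of these: int(A) = ∅.
cl(A) = ⋂ {C closed : A ⊆ C}. Closed sets containing A: {charlie, delta}, {alfa, charlie, delta}, {bravo, charlie, delta}, {alfa, bravo, charlie, delta}.
Intersecting these: cl(A) = {charlie, delta}.
∂A = cl(A) ∖ int(A) = {charlie, delta} ∖ ∅ = {charlie, delta}.


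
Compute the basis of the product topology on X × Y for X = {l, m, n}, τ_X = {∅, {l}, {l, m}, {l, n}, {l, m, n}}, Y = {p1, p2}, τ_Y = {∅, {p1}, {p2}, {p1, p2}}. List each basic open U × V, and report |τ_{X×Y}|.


Basis B = {∅ × ∅, {l} × {p1}, {l} × {p2}, {l} × {p1, p2}, {l, m} × {p1}, {l, n} × {p1}, {l, m} × {p2}, {l, n} × {p2}, {l, m, n} × {p1}, {l, m, n} × {p2}, {l, m} × {p1, p2}, {l, n} × {p1, p2}, {l, m, n} × {p1, p2}}; |τ_{X×Y}| = 25.

Enumerate products U × V with U ∈ τ_X, V ∈ τ_Y (deduplicated):
  ∅ × ∅ = {} (∅)
  {l} × {p1} = {(l,p1)}
  {l} × {p2} = {(l,p2)}
  {l} × {p1, p2} = {(l,p1), (l,p2)}
  {l, m} × {p1} = {(l,p1), (m,p1)}
  {l, n} × {p1} = {(l,p1), (n,p1)}
  {l, m} × {p2} = {(l,p2), (m,p2)}
  {l, n} × {p2} = {(l,p2), (n,p2)}
  {l, m, n} × {p1} = {(l,p1), (m,p1), (n,p1)}
  {l, m, n} × {p2} = {(l,p2), (m,p2), (n,p2)}
  {l, m} × {p1, p2} = {(l,p1), (l,p2), (m,p1), (m,p2)}
  {l, n} × {p1, p2} = {(l,p1), (l,p2), (n,p1), (n,p2)}
  {l, m, n} × {p1, p2} = {(l,p1), (l,p2), (m,p1), (m,p2), (n,p1), (n,p2)}
These 13 distinct sets form the basis B.
Close under arbitrary unions to get τ_{X×Y}; counting gives |τ_{X×Y}| = 25.


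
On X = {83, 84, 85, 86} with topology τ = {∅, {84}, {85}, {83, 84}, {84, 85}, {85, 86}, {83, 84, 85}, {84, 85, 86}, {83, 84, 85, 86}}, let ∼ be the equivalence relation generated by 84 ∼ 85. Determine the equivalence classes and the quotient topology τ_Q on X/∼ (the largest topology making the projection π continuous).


X/∼ = {[83], [84=85], [86]}; |τ_Q| = 5.

Equivalence classes: [83], [84=85], [86].
Quotient map π: X → X/∼ sends 83 ↦ [83], 84 ↦ [84=85], 85 ↦ [84=85], 86 ↦ [86].
For each subset V ⊆ X/∼, compute π^{-1}(V) ⊆ X and check whether π^{-1}(V) ∈ τ. V is open in τ_Q iff π^{-1}(V) ∈ τ.
  V = {}: π^{-1}(V) = ∅ ∈ τ ✓.
  V = {[83]}: π^{-1}(V) = {83} ∉ τ ✗.
  V = {[84=85]}: π^{-1}(V) = {84, 85} ∈ τ ✓.
  V = {[83], [84=85]}: π^{-1}(V) = {83, 84, 85} ∈ τ ✓.
  V = {[86]}: π^{-1}(V) = {86} ∉ τ ✗.
  V = {[83], [86]}: π^{-1}(V) = {83, 86} ∉ τ ✗.
  V = {[84=85], [86]}: π^{-1}(V) = {84, 85, 86} ∈ τ ✓.
  V = {[83], [84=85], [86]}: π^{-1}(V) = {83, 84, 85, 86} ∈ τ ✓.
Open sets in the quotient: τ_Q = {{}, {[84=85]}, {[83], [84=85]}, {[84=85], [86]}, {[83], [84=85], [86]}} (5 elements).


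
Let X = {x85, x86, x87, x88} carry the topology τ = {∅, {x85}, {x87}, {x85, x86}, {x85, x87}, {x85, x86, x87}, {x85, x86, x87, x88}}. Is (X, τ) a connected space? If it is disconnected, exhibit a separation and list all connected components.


(X, τ) is connected.

Find clopen sets (U ∈ τ with X ∖ U ∈ τ):
  U = ∅, X ∖ U = {x85, x86, x87, x88} — both open, so U is clopen.
  U = {x85, x86, x87, x88}, X ∖ U = ∅ — both open, so U is clopen.
Only trivial clopens (∅ and X) exist, so (X, τ) is connected.
Compute connected components by grouping points that agree on all clopens:
  component: {x85, x86, x87, x88}


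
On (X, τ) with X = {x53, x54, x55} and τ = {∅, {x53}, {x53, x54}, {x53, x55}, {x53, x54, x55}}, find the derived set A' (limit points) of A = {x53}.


A' = {x54, x55}

For each x ∈ X, list the open sets U ∈ τ with x ∈ U, then check whether U ∩ (A ∖ {x}) ≠ ∅ for every such U.
  x = x53: open {x53} ∋ x has {x53} ∩ (A ∖ {x53}) = ∅, so x is NOT a limit point.
  x = x54: opens ∋ x are {x53, x54}, {x53, x54, x55}; each meets A ∖ {x54}, so x IS a limit point.
  x = x55: opens ∋ x are {x53, x55}, {x53, x54, x55}; each meets A ∖ {x55}, so x IS a limit point.
Collecting: A' = {x54, x55}.


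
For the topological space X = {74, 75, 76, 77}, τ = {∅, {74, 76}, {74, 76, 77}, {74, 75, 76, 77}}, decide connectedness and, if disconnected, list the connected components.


(X, τ) is connected.

Find clopen sets (U ∈ τ with X ∖ U ∈ τ):
  U = ∅, X ∖ U = {74, 75, 76, 77} — both open, so U is clopen.
  U = {74, 75, 76, 77}, X ∖ U = ∅ — both open, so U is clopen.
Only trivial clopens (∅ and X) exist, so (X, τ) is connected.
Compute connected components by grouping points that agree on all clopens:
  component: {74, 75, 76, 77}


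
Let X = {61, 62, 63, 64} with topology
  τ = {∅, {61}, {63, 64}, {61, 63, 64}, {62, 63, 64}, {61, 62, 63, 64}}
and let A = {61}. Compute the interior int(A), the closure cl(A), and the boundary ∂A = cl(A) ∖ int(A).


int(A) = {61}, cl(A) = {61}, ∂A = ∅.

Closed sets in (X, τ) are complements of opens:
  closed(X, τ) = {∅, {61}, {62}, {61, 62}, {62, 63, 64}, {61, 62, 63, 64}}.
int(A) = ⋃ {U ∈ τ : U ⊆ A}. Opens contained in A: ∅, {61}.
Taking the union of these: int(A) = {61}.
cl(A) = ⋂ {C closed : A ⊆ C}. Closed sets containing A: {61}, {61, 62}, {61, 62, 63, 64}.
Intersecting these: cl(A) = {61}.
∂A = cl(A) ∖ int(A) = {61} ∖ {61} = ∅.


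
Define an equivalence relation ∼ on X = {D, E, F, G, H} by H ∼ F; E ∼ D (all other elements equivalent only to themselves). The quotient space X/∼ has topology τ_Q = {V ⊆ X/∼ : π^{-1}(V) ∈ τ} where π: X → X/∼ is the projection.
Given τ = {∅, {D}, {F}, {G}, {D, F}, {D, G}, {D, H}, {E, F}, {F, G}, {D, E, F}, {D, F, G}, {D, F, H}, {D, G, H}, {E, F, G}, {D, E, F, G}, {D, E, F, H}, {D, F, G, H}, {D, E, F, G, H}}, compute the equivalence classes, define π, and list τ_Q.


X/∼ = {[D=E], [F=H], [G]}; |τ_Q| = 4.

Equivalence classes: [D=E], [F=H], [G].
Quotient map π: X → X/∼ sends D ↦ [D=E], E ↦ [D=E], F ↦ [F=H], G ↦ [G], H ↦ [F=H].
For each subset V ⊆ X/∼, compute π^{-1}(V) ⊆ X and check whether π^{-1}(V) ∈ τ. V is open in τ_Q iff π^{-1}(V) ∈ τ.
  V = {}: π^{-1}(V) = ∅ ∈ τ ✓.
  V = {[D=E]}: π^{-1}(V) = {D, E} ∉ τ ✗.
  V = {[F=H]}: π^{-1}(V) = {F, H} ∉ τ ✗.
  V = {[D=E], [F=H]}: π^{-1}(V) = {D, E, F, H} ∈ τ ✓.
  V = {[G]}: π^{-1}(V) = {G} ∈ τ ✓.
  V = {[D=E], [G]}: π^{-1}(V) = {D, E, G} ∉ τ ✗.
  V = {[F=H], [G]}: π^{-1}(V) = {F, G, H} ∉ τ ✗.
  V = {[D=E], [F=H], [G]}: π^{-1}(V) = {D, E, F, G, H} ∈ τ ✓.
Open sets in the quotient: τ_Q = {{}, {[D=E], [F=H]}, {[G]}, {[D=E], [F=H], [G]}} (4 elements).


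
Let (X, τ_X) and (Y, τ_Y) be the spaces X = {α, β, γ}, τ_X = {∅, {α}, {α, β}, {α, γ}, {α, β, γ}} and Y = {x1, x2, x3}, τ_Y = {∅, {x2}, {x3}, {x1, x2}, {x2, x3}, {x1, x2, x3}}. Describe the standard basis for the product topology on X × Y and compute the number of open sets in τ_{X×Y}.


Basis B = {∅ × ∅, {α} × {x2}, {α} × {x3}, {α} × {x1, x2}, {α} × {x2, x3}, {α, β} × {x2}, {α, γ} × {x2}, {α, β} × {x3}, {α, γ} × {x3}, {α} × {x1, x2, x3}, {α, β, γ} × {x2}, {α, β, γ} × {x3}, {α, β} × {x1, x2}, {α, γ} × {x1, x2}, {α, β} × {x2, x3}, {α, γ} × {x2, x3}, {α, β} × {x1, x2, x3}, {α, γ} × {x1, x2, x3}, {α, β, γ} × {x1, x2}, {α, β, γ} × {x2, x3}, {α, β, γ} × {x1, x2, x3}}; |τ_{X×Y}| = 70.

Enumerate products U × V with U ∈ τ_X, V ∈ τ_Y (deduplicated):
  ∅ × ∅ = {} (∅)
  {α} × {x2} = {(α,x2)}
  {α} × {x3} = {(α,x3)}
  {α} × {x1, x2} = {(α,x1), (α,x2)}
  {α} × {x2, x3} = {(α,x2), (α,x3)}
  {α, β} × {x2} = {(α,x2), (β,x2)}
  {α, γ} × {x2} = {(α,x2), (γ,x2)}
  {α, β} × {x3} = {(α,x3), (β,x3)}
  {α, γ} × {x3} = {(α,x3), (γ,x3)}
  {α} × {x1, x2, x3} = {(α,x1), (α,x2), (α,x3)}
  {α, β, γ} × {x2} = {(α,x2), (β,x2), (γ,x2)}
  {α, β, γ} × {x3} = {(α,x3), (β,x3), (γ,x3)}
  {α, β} × {x1, x2} = {(α,x1), (α,x2), (β,x1), (β,x2)}
  {α, γ} × {x1, x2} = {(α,x1), (α,x2), (γ,x1), (γ,x2)}
  {α, β} × {x2, x3} = {(α,x2), (α,x3), (β,x2), (β,x3)}
  {α, γ} × {x2, x3} = {(α,x2), (α,x3), (γ,x2), (γ,x3)}
  {α, β} × {x1, x2, x3} = {(α,x1), (α,x2), (α,x3), (β,x1), (β,x2), (β,x3)}
  {α, γ} × {x1, x2, x3} = {(α,x1), (α,x2), (α,x3), (γ,x1), (γ,x2), (γ,x3)}
  {α, β, γ} × {x1, x2} = {(α,x1), (α,x2), (β,x1), (β,x2), (γ,x1), (γ,x2)}
  {α, β, γ} × {x2, x3} = {(α,x2), (α,x3), (β,x2), (β,x3), (γ,x2), (γ,x3)}
  {α, β, γ} × {x1, x2, x3} = {(α,x1), (α,x2), (α,x3), (β,x1), (β,x2), (β,x3), (γ,x1), (γ,x2), (γ,x3)}
These 21 distinct sets form the basis B.
Close under arbitrary unions to get τ_{X×Y}; counting gives |τ_{X×Y}| = 70.


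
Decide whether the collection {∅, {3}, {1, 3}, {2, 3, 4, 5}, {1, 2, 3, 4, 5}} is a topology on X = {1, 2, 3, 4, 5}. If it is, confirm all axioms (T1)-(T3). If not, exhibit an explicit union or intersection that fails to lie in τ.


τ IS a topology on X.

Axiom (T1): ∅ ∈ τ? Yes; X ∈ τ? Yes.
Axiom (T2/T3): check pairwise unions and intersections of members of τ.
All pairwise intersections and unions checked — each lies in τ. Therefore τ satisfies (T1), (T2), (T3): it IS a topology on X.


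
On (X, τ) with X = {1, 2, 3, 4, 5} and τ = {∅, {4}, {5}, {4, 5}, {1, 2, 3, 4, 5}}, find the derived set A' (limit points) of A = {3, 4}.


A' = {1, 2, 3}

For each x ∈ X, list the open sets U ∈ τ with x ∈ U, then check whether U ∩ (A ∖ {x}) ≠ ∅ for every such U.
  x = 1: opens ∋ x are {1, 2, 3, 4, 5}; each meets A ∖ {1}, so x IS a limit point.
  x = 2: opens ∋ x are {1, 2, 3, 4, 5}; each meets A ∖ {2}, so x IS a limit point.
  x = 3: opens ∋ x are {1, 2, 3, 4, 5}; each meets A ∖ {3}, so x IS a limit point.
  x = 4: open {4} ∋ x has {4} ∩ (A ∖ {4}) = ∅, so x is NOT a limit point.
  x = 5: open {5} ∋ x has {5} ∩ (A ∖ {5}) = ∅, so x is NOT a limit point.
Collecting: A' = {1, 2, 3}.


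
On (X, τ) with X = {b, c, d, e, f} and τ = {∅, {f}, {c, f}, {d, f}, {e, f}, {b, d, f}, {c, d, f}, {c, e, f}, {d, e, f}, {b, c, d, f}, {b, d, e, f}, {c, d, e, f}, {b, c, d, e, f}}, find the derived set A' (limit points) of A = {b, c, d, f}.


A' = {b, c, d, e}

For each x ∈ X, list the open sets U ∈ τ with x ∈ U, then check whether U ∩ (A ∖ {x}) ≠ ∅ for every such U.
  x = b: opens ∋ x are {b, d, f}, {b, c, d, f}, {b, d, e, f}, {b, c, d, e, f}; each meets A ∖ {b}, so x IS a limit point.
  x = c: opens ∋ x are {c, f}, {c, d, f}, {c, e, f}, {b, c, d, f}, {c, d, e, f}, {b, c, d, e, f}; each meets A ∖ {c}, so x IS a limit point.
  x = d: opens ∋ x are {d, f}, {b, d, f}, {c, d, f}, {d, e, f}, {b, c, d, f}, {b, d, e, f}, {c, d, e, f}, {b, c, d, e, f}; each meets A ∖ {d}, so x IS a limit point.
  x = e: opens ∋ x are {e, f}, {c, e, f}, {d, e, f}, {b, d, e, f}, {c, d, e, f}, {b, c, d, e, f}; each meets A ∖ {e}, so x IS a limit point.
  x = f: open {f} ∋ x has {f} ∩ (A ∖ {f}) = ∅, so x is NOT a limit point.
Collecting: A' = {b, c, d, e}.


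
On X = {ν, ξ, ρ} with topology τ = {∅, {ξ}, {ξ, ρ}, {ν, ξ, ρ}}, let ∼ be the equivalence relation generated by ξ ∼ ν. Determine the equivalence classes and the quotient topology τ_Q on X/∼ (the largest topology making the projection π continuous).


X/∼ = {[ν=ξ], [ρ]}; |τ_Q| = 2.

Equivalence classes: [ν=ξ], [ρ].
Quotient map π: X → X/∼ sends ν ↦ [ν=ξ], ξ ↦ [ν=ξ], ρ ↦ [ρ].
For each subset V ⊆ X/∼, compute π^{-1}(V) ⊆ X and check whether π^{-1}(V) ∈ τ. V is open in τ_Q iff π^{-1}(V) ∈ τ.
  V = {}: π^{-1}(V) = ∅ ∈ τ ✓.
  V = {[ν=ξ]}: π^{-1}(V) = {ν, ξ} ∉ τ ✗.
  V = {[ρ]}: π^{-1}(V) = {ρ} ∉ τ ✗.
  V = {[ν=ξ], [ρ]}: π^{-1}(V) = {ν, ξ, ρ} ∈ τ ✓.
Open sets in the quotient: τ_Q = {{}, {[ν=ξ], [ρ]}} (2 elements).


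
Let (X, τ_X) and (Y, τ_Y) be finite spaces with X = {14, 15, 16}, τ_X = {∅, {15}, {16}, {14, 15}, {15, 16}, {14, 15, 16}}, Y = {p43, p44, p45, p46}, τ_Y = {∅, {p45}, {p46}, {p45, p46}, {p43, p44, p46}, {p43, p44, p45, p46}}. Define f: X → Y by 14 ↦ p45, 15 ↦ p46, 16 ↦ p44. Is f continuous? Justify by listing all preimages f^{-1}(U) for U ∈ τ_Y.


f is NOT continuous.

Compute f^{-1}(U) for each U ∈ τ_Y:
  U = ∅: f^{-1}(U) = ∅ ∈ τ_X ✓.
  U = {p45}: f^{-1}(U) = {14} ∉ τ_X ✗.
  U = {p46}: f^{-1}(U) = {15} ∈ τ_X ✓.
  U = {p45, p46}: f^{-1}(U) = {14, 15} ∈ τ_X ✓.
  U = {p43, p44, p46}: f^{-1}(U) = {15, 16} ∈ τ_X ✓.
  U = {p43, p44, p45, p46}: f^{-1}(U) = {14, 15, 16} ∈ τ_X ✓.
Found U = {p45} with f^{-1}(U) = {14} not in τ_X. Therefore f is NOT continuous.


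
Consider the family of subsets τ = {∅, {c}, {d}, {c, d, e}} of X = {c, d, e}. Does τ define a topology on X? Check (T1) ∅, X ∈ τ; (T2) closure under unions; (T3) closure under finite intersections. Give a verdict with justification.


τ is NOT a topology on X.

Axiom (T1): ∅ ∈ τ? Yes; X ∈ τ? Yes.
Axiom (T2/T3): check pairwise unions and intersections of members of τ.
Counterexample for (T2): {c} ∪ {d} = {c, d} ∉ τ. Therefore τ is NOT a topology.


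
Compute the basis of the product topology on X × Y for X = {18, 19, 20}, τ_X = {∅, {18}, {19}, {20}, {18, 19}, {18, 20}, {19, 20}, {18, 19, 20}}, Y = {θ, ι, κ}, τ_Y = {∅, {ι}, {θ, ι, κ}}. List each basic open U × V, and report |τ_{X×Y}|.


Basis B = {∅ × ∅, {18} × {ι}, {19} × {ι}, {20} × {ι}, {18, 19} × {ι}, {18, 20} × {ι}, {19, 20} × {ι}, {18} × {θ, ι, κ}, {18, 19, 20} × {ι}, {19} × {θ, ι, κ}, {20} × {θ, ι, κ}, {18, 19} × {θ, ι, κ}, {18, 20} × {θ, ι, κ}, {19, 20} × {θ, ι, κ}, {18, 19, 20} × {θ, ι, κ}}; |τ_{X×Y}| = 27.

Enumerate products U × V with U ∈ τ_X, V ∈ τ_Y (deduplicated):
  ∅ × ∅ = {} (∅)
  {18} × {ι} = {(18,ι)}
  {19} × {ι} = {(19,ι)}
  {20} × {ι} = {(20,ι)}
  {18, 19} × {ι} = {(18,ι), (19,ι)}
  {18, 20} × {ι} = {(18,ι), (20,ι)}
  {19, 20} × {ι} = {(19,ι), (20,ι)}
  {18} × {θ, ι, κ} = {(18,θ), (18,ι), (18,κ)}
  {18, 19, 20} × {ι} = {(18,ι), (19,ι), (20,ι)}
  {19} × {θ, ι, κ} = {(19,θ), (19,ι), (19,κ)}
  {20} × {θ, ι, κ} = {(20,θ), (20,ι), (20,κ)}
  {18, 19} × {θ, ι, κ} = {(18,θ), (18,ι), (18,κ), (19,θ), (19,ι), (19,κ)}
  {18, 20} × {θ, ι, κ} = {(18,θ), (18,ι), (18,κ), (20,θ), (20,ι), (20,κ)}
  {19, 20} × {θ, ι, κ} = {(19,θ), (19,ι), (19,κ), (20,θ), (20,ι), (20,κ)}
  {18, 19, 20} × {θ, ι, κ} = {(18,θ), (18,ι), (18,κ), (19,θ), (19,ι), (19,κ), (20,θ), (20,ι), (20,κ)}
These 15 distinct sets form the basis B.
Close under arbitrary unions to get τ_{X×Y}; counting gives |τ_{X×Y}| = 27.


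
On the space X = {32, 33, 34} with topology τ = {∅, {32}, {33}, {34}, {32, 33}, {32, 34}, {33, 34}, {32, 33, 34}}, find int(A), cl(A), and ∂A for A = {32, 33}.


int(A) = {32, 33}, cl(A) = {32, 33}, ∂A = ∅.

Closed sets in (X, τ) are complements of opens:
  closed(X, τ) = {∅, {32}, {33}, {34}, {32, 33}, {32, 34}, {33, 34}, {32, 33, 34}}.
int(A) = ⋃ {U ∈ τ : U ⊆ A}. Opens contained in A: ∅, {32}, {33}, {32, 33}.
Taking the union of these: int(A) = {32, 33}.
cl(A) = ⋂ {C closed : A ⊆ C}. Closed sets containing A: {32, 33}, {32, 33, 34}.
Intersecting these: cl(A) = {32, 33}.
∂A = cl(A) ∖ int(A) = {32, 33} ∖ {32, 33} = ∅.


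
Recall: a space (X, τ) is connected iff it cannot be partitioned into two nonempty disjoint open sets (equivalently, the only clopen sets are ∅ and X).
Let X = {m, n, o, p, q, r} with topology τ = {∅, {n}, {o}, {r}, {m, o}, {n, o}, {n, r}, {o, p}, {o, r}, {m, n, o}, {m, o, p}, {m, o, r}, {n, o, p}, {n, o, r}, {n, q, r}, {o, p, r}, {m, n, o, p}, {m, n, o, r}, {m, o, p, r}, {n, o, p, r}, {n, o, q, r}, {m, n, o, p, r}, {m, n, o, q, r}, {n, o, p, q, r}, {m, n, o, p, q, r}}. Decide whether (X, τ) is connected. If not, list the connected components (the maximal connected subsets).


(X, τ) is disconnected; components = [{m, o, p}, {n, q, r}].

Find clopen sets (U ∈ τ with X ∖ U ∈ τ):
  U = ∅, X ∖ U = {m, n, o, p, q, r} — both open, so U is clopen.
  U = {m, o, p}, X ∖ U = {n, q, r} — both open, so U is clopen.
  U = {n, q, r}, X ∖ U = {m, o, p} — both open, so U is clopen.
  U = {m, n, o, p, q, r}, X ∖ U = ∅ — both open, so U is clopen.
Nontrivial clopen(s) exist: e.g. {m, o, p}. So (X, τ) is disconnected.
Compute connected components by grouping points that agree on all clopens:
  component: {m, o, p}
  component: {n, q, r}


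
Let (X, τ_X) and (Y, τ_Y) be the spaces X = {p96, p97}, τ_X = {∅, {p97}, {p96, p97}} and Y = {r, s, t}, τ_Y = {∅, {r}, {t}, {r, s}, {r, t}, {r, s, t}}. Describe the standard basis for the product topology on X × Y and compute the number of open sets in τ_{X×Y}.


Basis B = {∅ × ∅, {p97} × {r}, {p97} × {t}, {p96, p97} × {r}, {p96, p97} × {t}, {p97} × {r, s}, {p97} × {r, t}, {p97} × {r, s, t}, {p96, p97} × {r, s}, {p96, p97} × {r, t}, {p96, p97} × {r, s, t}}; |τ_{X×Y}| = 18.

Enumerate products U × V with U ∈ τ_X, V ∈ τ_Y (deduplicated):
  ∅ × ∅ = {} (∅)
  {p97} × {r} = {(p97,r)}
  {p97} × {t} = {(p97,t)}
  {p96, p97} × {r} = {(p96,r), (p97,r)}
  {p96, p97} × {t} = {(p96,t), (p97,t)}
  {p97} × {r, s} = {(p97,r), (p97,s)}
  {p97} × {r, t} = {(p97,r), (p97,t)}
  {p97} × {r, s, t} = {(p97,r), (p97,s), (p97,t)}
  {p96, p97} × {r, s} = {(p96,r), (p96,s), (p97,r), (p97,s)}
  {p96, p97} × {r, t} = {(p96,r), (p96,t), (p97,r), (p97,t)}
  {p96, p97} × {r, s, t} = {(p96,r), (p96,s), (p96,t), (p97,r), (p97,s), (p97,t)}
These 11 distinct sets form the basis B.
Close under arbitrary unions to get τ_{X×Y}; counting gives |τ_{X×Y}| = 18.


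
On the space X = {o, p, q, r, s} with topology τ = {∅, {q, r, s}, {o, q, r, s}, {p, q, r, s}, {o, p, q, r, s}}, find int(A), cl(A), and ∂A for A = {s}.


int(A) = ∅, cl(A) = {o, p, q, r, s}, ∂A = {o, p, q, r, s}.

Closed sets in (X, τ) are complements of opens:
  closed(X, τ) = {∅, {o}, {p}, {o, p}, {o, p, q, r, s}}.
int(A) = ⋃ {U ∈ τ : U ⊆ A}. Opens contained in A: ∅.
Taking the union of these: int(A) = ∅.
cl(A) = ⋂ {C closed : A ⊆ C}. Closed sets containing A: {o, p, q, r, s}.
Intersecting these: cl(A) = {o, p, q, r, s}.
∂A = cl(A) ∖ int(A) = {o, p, q, r, s} ∖ ∅ = {o, p, q, r, s}.


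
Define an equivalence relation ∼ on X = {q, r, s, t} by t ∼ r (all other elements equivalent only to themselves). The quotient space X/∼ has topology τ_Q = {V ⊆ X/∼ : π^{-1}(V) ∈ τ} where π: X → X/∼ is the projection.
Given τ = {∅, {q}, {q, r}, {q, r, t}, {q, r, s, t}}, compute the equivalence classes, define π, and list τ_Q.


X/∼ = {[q], [r=t], [s]}; |τ_Q| = 4.

Equivalence classes: [q], [r=t], [s].
Quotient map π: X → X/∼ sends q ↦ [q], r ↦ [r=t], s ↦ [s], t ↦ [r=t].
For each subset V ⊆ X/∼, compute π^{-1}(V) ⊆ X and check whether π^{-1}(V) ∈ τ. V is open in τ_Q iff π^{-1}(V) ∈ τ.
  V = {}: π^{-1}(V) = ∅ ∈ τ ✓.
  V = {[q]}: π^{-1}(V) = {q} ∈ τ ✓.
  V = {[r=t]}: π^{-1}(V) = {r, t} ∉ τ ✗.
  V = {[q], [r=t]}: π^{-1}(V) = {q, r, t} ∈ τ ✓.
  V = {[s]}: π^{-1}(V) = {s} ∉ τ ✗.
  V = {[q], [s]}: π^{-1}(V) = {q, s} ∉ τ ✗.
  V = {[r=t], [s]}: π^{-1}(V) = {r, s, t} ∉ τ ✗.
  V = {[q], [r=t], [s]}: π^{-1}(V) = {q, r, s, t} ∈ τ ✓.
Open sets in the quotient: τ_Q = {{}, {[q]}, {[q], [r=t]}, {[q], [r=t], [s]}} (4 elements).


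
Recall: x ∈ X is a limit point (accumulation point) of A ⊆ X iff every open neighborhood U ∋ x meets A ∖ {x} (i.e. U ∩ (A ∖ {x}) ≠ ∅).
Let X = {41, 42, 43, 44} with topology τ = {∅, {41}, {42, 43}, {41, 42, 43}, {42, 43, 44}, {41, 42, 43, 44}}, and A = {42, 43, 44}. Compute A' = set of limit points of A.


A' = {42, 43, 44}

For each x ∈ X, list the open sets U ∈ τ with x ∈ U, then check whether U ∩ (A ∖ {x}) ≠ ∅ for every such U.
  x = 41: open {41} ∋ x has {41} ∩ (A ∖ {41}) = ∅, so x is NOT a limit point.
  x = 42: opens ∋ x are {42, 43}, {41, 42, 43}, {42, 43, 44}, {41, 42, 43, 44}; each meets A ∖ {42}, so x IS a limit point.
  x = 43: opens ∋ x are {42, 43}, {41, 42, 43}, {42, 43, 44}, {41, 42, 43, 44}; each meets A ∖ {43}, so x IS a limit point.
  x = 44: opens ∋ x are {42, 43, 44}, {41, 42, 43, 44}; each meets A ∖ {44}, so x IS a limit point.
Collecting: A' = {42, 43, 44}.


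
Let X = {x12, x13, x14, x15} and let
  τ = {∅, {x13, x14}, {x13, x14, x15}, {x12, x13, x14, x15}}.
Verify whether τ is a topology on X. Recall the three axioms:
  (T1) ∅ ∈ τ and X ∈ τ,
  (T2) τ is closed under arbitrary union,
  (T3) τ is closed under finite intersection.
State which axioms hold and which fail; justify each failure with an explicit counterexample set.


τ IS a topology on X.

Axiom (T1): ∅ ∈ τ? Yes; X ∈ τ? Yes.
Axiom (T2/T3): check pairwise unions and intersections of members of τ.
All pairwise intersections and unions checked — each lies in τ. Therefore τ satisfies (T1), (T2), (T3): it IS a topology on X.


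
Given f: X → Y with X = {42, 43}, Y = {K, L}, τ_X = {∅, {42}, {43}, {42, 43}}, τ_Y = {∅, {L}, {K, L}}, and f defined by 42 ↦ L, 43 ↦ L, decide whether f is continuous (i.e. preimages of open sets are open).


f IS continuous.

Compute f^{-1}(U) for each U ∈ τ_Y:
  U = ∅: f^{-1}(U) = ∅ ∈ τ_X ✓.
  U = {L}: f^{-1}(U) = {42, 43} ∈ τ_X ✓.
  U = {K, L}: f^{-1}(U) = {42, 43} ∈ τ_X ✓.
Every preimage lies in τ_X, so f IS continuous.


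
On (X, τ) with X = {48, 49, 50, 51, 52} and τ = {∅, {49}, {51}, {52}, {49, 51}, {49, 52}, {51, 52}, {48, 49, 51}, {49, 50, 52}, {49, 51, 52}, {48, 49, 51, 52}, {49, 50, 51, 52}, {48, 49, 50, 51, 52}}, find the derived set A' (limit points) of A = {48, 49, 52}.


A' = {48, 50}

For each x ∈ X, list the open sets U ∈ τ with x ∈ U, then check whether U ∩ (A ∖ {x}) ≠ ∅ for every such U.
  x = 48: opens ∋ x are {48, 49, 51}, {48, 49, 51, 52}, {48, 49, 50, 51, 52}; each meets A ∖ {48}, so x IS a limit point.
  x = 49: open {49} ∋ x has {49} ∩ (A ∖ {49}) = ∅, so x is NOT a limit point.
  x = 50: opens ∋ x are {49, 50, 52}, {49, 50, 51, 52}, {48, 49, 50, 51, 52}; each meets A ∖ {50}, so x IS a limit point.
  x = 51: open {51} ∋ x has {51} ∩ (A ∖ {51}) = ∅, so x is NOT a limit point.
  x = 52: open {52} ∋ x has {52} ∩ (A ∖ {52}) = ∅, so x is NOT a limit point.
Collecting: A' = {48, 50}.


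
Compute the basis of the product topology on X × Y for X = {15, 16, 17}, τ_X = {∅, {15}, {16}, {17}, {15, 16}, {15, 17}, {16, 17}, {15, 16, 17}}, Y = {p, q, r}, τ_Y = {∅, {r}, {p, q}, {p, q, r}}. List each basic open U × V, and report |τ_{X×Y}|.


Basis B = {∅ × ∅, {15} × {r}, {16} × {r}, {17} × {r}, {15} × {p, q}, {15, 16} × {r}, {15, 17} × {r}, {16} × {p, q}, {16, 17} × {r}, {17} × {p, q}, {15} × {p, q, r}, {15, 16, 17} × {r}, {16} × {p, q, r}, {17} × {p, q, r}, {15, 16} × {p, q}, {15, 17} × {p, q}, {16, 17} × {p, q}, {15, 16} × {p, q, r}, {15, 17} × {p, q, r}, {15, 16, 17} × {p, q}, {16, 17} × {p, q, r}, {15, 16, 17} × {p, q, r}}; |τ_{X×Y}| = 64.

Enumerate products U × V with U ∈ τ_X, V ∈ τ_Y (deduplicated):
  ∅ × ∅ = {} (∅)
  {15} × {r} = {(15,r)}
  {16} × {r} = {(16,r)}
  {17} × {r} = {(17,r)}
  {15} × {p, q} = {(15,p), (15,q)}
  {15, 16} × {r} = {(15,r), (16,r)}
  {15, 17} × {r} = {(15,r), (17,r)}
  {16} × {p, q} = {(16,p), (16,q)}
  {16, 17} × {r} = {(16,r), (17,r)}
  {17} × {p, q} = {(17,p), (17,q)}
  {15} × {p, q, r} = {(15,p), (15,q), (15,r)}
  {15, 16, 17} × {r} = {(15,r), (16,r), (17,r)}
  {16} × {p, q, r} = {(16,p), (16,q), (16,r)}
  {17} × {p, q, r} = {(17,p), (17,q), (17,r)}
  {15, 16} × {p, q} = {(15,p), (15,q), (16,p), (16,q)}
  {15, 17} × {p, q} = {(15,p), (15,q), (17,p), (17,q)}
  {16, 17} × {p, q} = {(16,p), (16,q), (17,p), (17,q)}
  {15, 16} × {p, q, r} = {(15,p), (15,q), (15,r), (16,p), (16,q), (16,r)}
  {15, 17} × {p, q, r} = {(15,p), (15,q), (15,r), (17,p), (17,q), (17,r)}
  {15, 16, 17} × {p, q} = {(15,p), (15,q), (16,p), (16,q), (17,p), (17,q)}
  {16, 17} × {p, q, r} = {(16,p), (16,q), (16,r), (17,p), (17,q), (17,r)}
  {15, 16, 17} × {p, q, r} = {(15,p), (15,q), (15,r), (16,p), (16,q), (16,r), (17,p), (17,q), (17,r)}
These 22 distinct sets form the basis B.
Close under arbitrary unions to get τ_{X×Y}; counting gives |τ_{X×Y}| = 64.


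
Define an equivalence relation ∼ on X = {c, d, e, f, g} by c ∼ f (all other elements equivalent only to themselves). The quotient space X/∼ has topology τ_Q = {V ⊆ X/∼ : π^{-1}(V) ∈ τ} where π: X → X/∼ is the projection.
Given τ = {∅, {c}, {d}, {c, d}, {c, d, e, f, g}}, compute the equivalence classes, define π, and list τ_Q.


X/∼ = {[c=f], [d], [e], [g]}; |τ_Q| = 3.

Equivalence classes: [c=f], [d], [e], [g].
Quotient map π: X → X/∼ sends c ↦ [c=f], d ↦ [d], e ↦ [e], f ↦ [c=f], g ↦ [g].
For each subset V ⊆ X/∼, compute π^{-1}(V) ⊆ X and check whether π^{-1}(V) ∈ τ. V is open in τ_Q iff π^{-1}(V) ∈ τ.
  V = {}: π^{-1}(V) = ∅ ∈ τ ✓.
  V = {[c=f]}: π^{-1}(V) = {c, f} ∉ τ ✗.
  V = {[d]}: π^{-1}(V) = {d} ∈ τ ✓.
  V = {[c=f], [d]}: π^{-1}(V) = {c, d, f} ∉ τ ✗.
  V = {[e]}: π^{-1}(V) = {e} ∉ τ ✗.
  V = {[c=f], [e]}: π^{-1}(V) = {c, e, f} ∉ τ ✗.
  V = {[d], [e]}: π^{-1}(V) = {d, e} ∉ τ ✗.
  V = {[c=f], [d], [e]}: π^{-1}(V) = {c, d, e, f} ∉ τ ✗.
  V = {[g]}: π^{-1}(V) = {g} ∉ τ ✗.
  V = {[c=f], [g]}: π^{-1}(V) = {c, f, g} ∉ τ ✗.
  V = {[d], [g]}: π^{-1}(V) = {d, g} ∉ τ ✗.
  V = {[c=f], [d], [g]}: π^{-1}(V) = {c, d, f, g} ∉ τ ✗.
  V = {[e], [g]}: π^{-1}(V) = {e, g} ∉ τ ✗.
  V = {[c=f], [e], [g]}: π^{-1}(V) = {c, e, f, g} ∉ τ ✗.
  V = {[d], [e], [g]}: π^{-1}(V) = {d, e, g} ∉ τ ✗.
  V = {[c=f], [d], [e], [g]}: π^{-1}(V) = {c, d, e, f, g} ∈ τ ✓.
Open sets in the quotient: τ_Q = {{}, {[d]}, {[c=f], [d], [e], [g]}} (3 elements).


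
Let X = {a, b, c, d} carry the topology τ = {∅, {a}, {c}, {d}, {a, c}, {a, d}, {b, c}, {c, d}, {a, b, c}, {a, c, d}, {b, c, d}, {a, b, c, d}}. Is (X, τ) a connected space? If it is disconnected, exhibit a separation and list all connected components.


(X, τ) is disconnected; components = [{a}, {d}, {b, c}].

Find clopen sets (U ∈ τ with X ∖ U ∈ τ):
  U = ∅, X ∖ U = {a, b, c, d} — both open, so U is clopen.
  U = {a}, X ∖ U = {b, c, d} — both open, so U is clopen.
  U = {d}, X ∖ U = {a, b, c} — both open, so U is clopen.
  U = {a, d}, X ∖ U = {b, c} — both open, so U is clopen.
  U = {b, c}, X ∖ U = {a, d} — both open, so U is clopen.
  U = {a, b, c}, X ∖ U = {d} — both open, so U is clopen.
  U = {b, c, d}, X ∖ U = {a} — both open, so U is clopen.
  U = {a, b, c, d}, X ∖ U = ∅ — both open, so U is clopen.
Nontrivial clopen(s) exist: e.g. {a, b, c}. So (X, τ) is disconnected.
Compute connected components by grouping points that agree on all clopens:
  component: {a}
  component: {d}
  component: {b, c}


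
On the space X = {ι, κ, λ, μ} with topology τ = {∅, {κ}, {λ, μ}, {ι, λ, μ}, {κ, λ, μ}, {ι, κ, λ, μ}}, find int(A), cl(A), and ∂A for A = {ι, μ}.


int(A) = ∅, cl(A) = {ι, λ, μ}, ∂A = {ι, λ, μ}.

Closed sets in (X, τ) are complements of opens:
  closed(X, τ) = {∅, {ι}, {κ}, {ι, κ}, {ι, λ, μ}, {ι, κ, λ, μ}}.
int(A) = ⋃ {U ∈ τ : U ⊆ A}. Opens contained in A: ∅.
Taking the union of these: int(A) = ∅.
cl(A) = ⋂ {C closed : A ⊆ C}. Closed sets containing A: {ι, λ, μ}, {ι, κ, λ, μ}.
Intersecting these: cl(A) = {ι, λ, μ}.
∂A = cl(A) ∖ int(A) = {ι, λ, μ} ∖ ∅ = {ι, λ, μ}.


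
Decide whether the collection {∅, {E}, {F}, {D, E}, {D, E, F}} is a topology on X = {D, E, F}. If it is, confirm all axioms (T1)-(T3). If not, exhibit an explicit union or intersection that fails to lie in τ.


τ is NOT a topology on X.

Axiom (T1): ∅ ∈ τ? Yes; X ∈ τ? Yes.
Axiom (T2/T3): check pairwise unions and intersections of members of τ.
Counterexample for (T2): {E} ∪ {F} = {E, F} ∉ τ. Therefore τ is NOT a topology.


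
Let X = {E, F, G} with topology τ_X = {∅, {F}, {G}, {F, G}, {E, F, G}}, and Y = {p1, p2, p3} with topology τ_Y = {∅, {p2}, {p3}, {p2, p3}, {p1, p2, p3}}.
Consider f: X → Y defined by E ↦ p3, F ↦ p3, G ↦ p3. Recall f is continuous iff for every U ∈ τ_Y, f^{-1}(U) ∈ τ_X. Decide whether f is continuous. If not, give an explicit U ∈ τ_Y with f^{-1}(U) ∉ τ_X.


f IS continuous.

Compute f^{-1}(U) for each U ∈ τ_Y:
  U = ∅: f^{-1}(U) = ∅ ∈ τ_X ✓.
  U = {p2}: f^{-1}(U) = ∅ ∈ τ_X ✓.
  U = {p3}: f^{-1}(U) = {E, F, G} ∈ τ_X ✓.
  U = {p2, p3}: f^{-1}(U) = {E, F, G} ∈ τ_X ✓.
  U = {p1, p2, p3}: f^{-1}(U) = {E, F, G} ∈ τ_X ✓.
Every preimage lies in τ_X, so f IS continuous.


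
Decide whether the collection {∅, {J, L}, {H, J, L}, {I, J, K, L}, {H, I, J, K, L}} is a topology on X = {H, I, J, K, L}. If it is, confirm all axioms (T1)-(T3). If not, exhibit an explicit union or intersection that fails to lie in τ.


τ IS a topology on X.

Axiom (T1): ∅ ∈ τ? Yes; X ∈ τ? Yes.
Axiom (T2/T3): check pairwise unions and intersections of members of τ.
All pairwise intersections and unions checked — each lies in τ. Therefore τ satisfies (T1), (T2), (T3): it IS a topology on X.


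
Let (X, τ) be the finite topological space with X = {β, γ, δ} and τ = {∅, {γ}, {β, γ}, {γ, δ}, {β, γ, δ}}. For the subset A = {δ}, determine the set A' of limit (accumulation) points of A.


A' = ∅

For each x ∈ X, list the open sets U ∈ τ with x ∈ U, then check whether U ∩ (A ∖ {x}) ≠ ∅ for every such U.
  x = β: open {β, γ} ∋ x has {β, γ} ∩ (A ∖ {β}) = ∅, so x is NOT a limit point.
  x = γ: open {γ} ∋ x has {γ} ∩ (A ∖ {γ}) = ∅, so x is NOT a limit point.
  x = δ: open {γ, δ} ∋ x has {γ, δ} ∩ (A ∖ {δ}) = ∅, so x is NOT a limit point.
Collecting: A' = ∅.


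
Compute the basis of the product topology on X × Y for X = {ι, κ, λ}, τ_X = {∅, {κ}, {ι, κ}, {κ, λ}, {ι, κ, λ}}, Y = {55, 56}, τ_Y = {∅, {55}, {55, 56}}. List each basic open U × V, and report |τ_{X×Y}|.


Basis B = {∅ × ∅, {κ} × {55}, {ι, κ} × {55}, {κ} × {55, 56}, {κ, λ} × {55}, {ι, κ, λ} × {55}, {ι, κ} × {55, 56}, {κ, λ} × {55, 56}, {ι, κ, λ} × {55, 56}}; |τ_{X×Y}| = 14.

Enumerate products U × V with U ∈ τ_X, V ∈ τ_Y (deduplicated):
  ∅ × ∅ = {} (∅)
  {κ} × {55} = {(κ,55)}
  {ι, κ} × {55} = {(ι,55), (κ,55)}
  {κ} × {55, 56} = {(κ,55), (κ,56)}
  {κ, λ} × {55} = {(κ,55), (λ,55)}
  {ι, κ, λ} × {55} = {(ι,55), (κ,55), (λ,55)}
  {ι, κ} × {55, 56} = {(ι,55), (ι,56), (κ,55), (κ,56)}
  {κ, λ} × {55, 56} = {(κ,55), (κ,56), (λ,55), (λ,56)}
  {ι, κ, λ} × {55, 56} = {(ι,55), (ι,56), (κ,55), (κ,56), (λ,55), (λ,56)}
These 9 distinct sets form the basis B.
Close under arbitrary unions to get τ_{X×Y}; counting gives |τ_{X×Y}| = 14.


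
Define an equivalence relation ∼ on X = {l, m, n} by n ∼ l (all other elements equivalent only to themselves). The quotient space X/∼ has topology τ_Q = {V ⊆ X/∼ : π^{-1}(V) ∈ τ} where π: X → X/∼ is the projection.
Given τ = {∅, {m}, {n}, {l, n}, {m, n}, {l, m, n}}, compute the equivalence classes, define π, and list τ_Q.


X/∼ = {[l=n], [m]}; |τ_Q| = 4.

Equivalence classes: [l=n], [m].
Quotient map π: X → X/∼ sends l ↦ [l=n], m ↦ [m], n ↦ [l=n].
For each subset V ⊆ X/∼, compute π^{-1}(V) ⊆ X and check whether π^{-1}(V) ∈ τ. V is open in τ_Q iff π^{-1}(V) ∈ τ.
  V = {}: π^{-1}(V) = ∅ ∈ τ ✓.
  V = {[l=n]}: π^{-1}(V) = {l, n} ∈ τ ✓.
  V = {[m]}: π^{-1}(V) = {m} ∈ τ ✓.
  V = {[l=n], [m]}: π^{-1}(V) = {l, m, n} ∈ τ ✓.
Open sets in the quotient: τ_Q = {{}, {[l=n]}, {[m]}, {[l=n], [m]}} (4 elements).
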